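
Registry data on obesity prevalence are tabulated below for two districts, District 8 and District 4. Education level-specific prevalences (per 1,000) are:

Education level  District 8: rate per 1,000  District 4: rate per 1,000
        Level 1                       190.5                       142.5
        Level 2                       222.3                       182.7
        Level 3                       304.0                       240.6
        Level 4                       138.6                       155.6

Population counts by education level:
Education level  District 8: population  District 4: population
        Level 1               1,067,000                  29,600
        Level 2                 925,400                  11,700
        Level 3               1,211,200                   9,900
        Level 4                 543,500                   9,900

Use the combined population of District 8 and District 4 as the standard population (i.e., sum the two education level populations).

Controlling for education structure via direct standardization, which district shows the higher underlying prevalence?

Combined standard total = 3,808,200; weights = 0.2880, 0.2461, 0.3207, 0.1453.
District 8: 0.2880×190.5 + 0.2461×222.3 + 0.3207×304.0 + 0.1453×138.6 = 227.1770 per 1,000.
District 4: 0.2880×142.5 + 0.2461×182.7 + 0.3207×240.6 + 0.1453×155.6 = 185.7516 per 1,000.

District 8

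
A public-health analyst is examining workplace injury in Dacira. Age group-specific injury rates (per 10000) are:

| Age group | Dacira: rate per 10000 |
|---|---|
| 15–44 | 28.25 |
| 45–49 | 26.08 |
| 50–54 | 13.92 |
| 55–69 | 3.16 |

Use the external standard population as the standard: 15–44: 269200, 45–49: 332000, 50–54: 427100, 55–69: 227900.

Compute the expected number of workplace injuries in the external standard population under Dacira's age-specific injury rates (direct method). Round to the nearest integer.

Expected workplace injuries = Σ (standard pop × age-specific rate ÷ 10000)
= 269200×28.25/10000 + 332000×26.08/10000 + 427100×13.92/10000 + 227900×3.16/10000
= 760.49 + 865.86 + 594.52 + 72.02 = 2292.89.

2293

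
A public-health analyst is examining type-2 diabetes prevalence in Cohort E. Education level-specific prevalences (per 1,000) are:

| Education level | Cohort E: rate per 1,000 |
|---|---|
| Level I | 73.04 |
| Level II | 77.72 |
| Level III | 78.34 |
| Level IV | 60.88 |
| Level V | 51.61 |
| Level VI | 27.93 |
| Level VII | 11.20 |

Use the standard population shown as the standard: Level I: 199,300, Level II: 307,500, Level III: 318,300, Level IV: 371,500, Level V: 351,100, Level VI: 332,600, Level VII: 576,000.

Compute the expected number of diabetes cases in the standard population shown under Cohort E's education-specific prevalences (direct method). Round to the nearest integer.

Expected diabetes cases = Σ (standard pop × education-specific rate ÷ 1,000)
= 199,300×73.04/1,000 + 307,500×77.72/1,000 + 318,300×78.34/1,000 + 371,500×60.88/1,000 + 351,100×51.61/1,000 + 332,600×27.93/1,000 + 576,000×11.20/1,000
= 14556.87 + 23898.90 + 24935.62 + 22616.92 + 18120.27 + 9289.52 + 6451.20 = 119869.30.

119869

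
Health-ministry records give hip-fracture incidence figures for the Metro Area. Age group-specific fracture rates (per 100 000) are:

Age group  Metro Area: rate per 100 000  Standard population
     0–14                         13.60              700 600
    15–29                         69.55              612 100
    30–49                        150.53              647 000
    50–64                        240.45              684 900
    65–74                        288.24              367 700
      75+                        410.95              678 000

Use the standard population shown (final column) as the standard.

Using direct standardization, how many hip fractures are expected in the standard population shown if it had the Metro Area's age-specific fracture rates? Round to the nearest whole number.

Expected hip fractures = Σ (standard pop × age-specific rate ÷ 100 000)
= 700 600×13.60/100 000 + 612 100×69.55/100 000 + 647 000×150.53/100 000 + 684 900×240.45/100 000 + 367 700×288.24/100 000 + 678 000×410.95/100 000
= 95.28 + 425.72 + 973.93 + 1646.84 + 1059.86 + 2786.24 = 6987.87.

6988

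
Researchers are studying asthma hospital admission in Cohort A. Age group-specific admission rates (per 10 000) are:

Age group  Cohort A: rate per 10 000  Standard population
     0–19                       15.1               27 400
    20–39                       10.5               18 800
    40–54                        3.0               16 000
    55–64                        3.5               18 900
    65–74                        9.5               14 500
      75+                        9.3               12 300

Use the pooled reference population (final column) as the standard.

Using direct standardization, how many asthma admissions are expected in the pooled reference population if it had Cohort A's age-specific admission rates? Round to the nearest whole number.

98

Expected asthma admissions = Σ (standard pop × age-specific rate ÷ 10 000)
= 27 400×15.1/10 000 + 18 800×10.5/10 000 + 16 000×3.0/10 000 + 18 900×3.5/10 000 + 14 500×9.5/10 000 + 12 300×9.3/10 000
= 41.37 + 19.74 + 4.80 + 6.62 + 13.78 + 11.44 = 97.74.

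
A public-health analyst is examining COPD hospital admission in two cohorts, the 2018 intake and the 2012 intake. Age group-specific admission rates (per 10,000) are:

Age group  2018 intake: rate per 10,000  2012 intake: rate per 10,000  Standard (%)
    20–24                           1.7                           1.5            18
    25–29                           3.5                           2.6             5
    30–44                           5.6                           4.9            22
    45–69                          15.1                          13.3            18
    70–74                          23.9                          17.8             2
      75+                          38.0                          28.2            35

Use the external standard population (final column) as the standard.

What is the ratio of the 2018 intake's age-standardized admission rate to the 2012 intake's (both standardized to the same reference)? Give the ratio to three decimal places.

Standard weights: 0.18, 0.05, 0.22, 0.18, 0.02, 0.35.
The 2018 intake: 0.1800×1.7 + 0.0500×3.5 + 0.2200×5.6 + 0.1800×15.1 + 0.0200×23.9 + 0.3500×38.0 = 18.2090 per 10,000.
The 2012 intake: 0.1800×1.5 + 0.0500×2.6 + 0.2200×4.9 + 0.1800×13.3 + 0.0200×17.8 + 0.3500×28.2 = 14.0980 per 10,000.
Ratio = 18.2090 ÷ 14.0980 = 1.29160.

1.292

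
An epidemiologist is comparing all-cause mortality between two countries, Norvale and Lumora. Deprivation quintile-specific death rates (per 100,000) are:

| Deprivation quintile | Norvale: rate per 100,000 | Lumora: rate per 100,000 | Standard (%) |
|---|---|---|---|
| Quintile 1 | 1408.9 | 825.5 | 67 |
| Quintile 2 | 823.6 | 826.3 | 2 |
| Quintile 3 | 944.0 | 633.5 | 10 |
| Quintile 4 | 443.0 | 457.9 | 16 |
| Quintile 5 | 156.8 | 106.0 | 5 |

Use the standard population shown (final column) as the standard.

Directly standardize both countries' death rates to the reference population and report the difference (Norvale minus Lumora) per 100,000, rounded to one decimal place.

422.0

Standard weights: 0.67, 0.02, 0.10, 0.16, 0.05.
Norvale: 0.6700×1408.9 + 0.0200×823.6 + 0.1000×944.0 + 0.1600×443.0 + 0.0500×156.8 = 1133.5550 per 100,000.
Lumora: 0.6700×825.5 + 0.0200×826.3 + 0.1000×633.5 + 0.1600×457.9 + 0.0500×106.0 = 711.5250 per 100,000.
Difference = 1133.5550 − 711.5250 = 422.0300.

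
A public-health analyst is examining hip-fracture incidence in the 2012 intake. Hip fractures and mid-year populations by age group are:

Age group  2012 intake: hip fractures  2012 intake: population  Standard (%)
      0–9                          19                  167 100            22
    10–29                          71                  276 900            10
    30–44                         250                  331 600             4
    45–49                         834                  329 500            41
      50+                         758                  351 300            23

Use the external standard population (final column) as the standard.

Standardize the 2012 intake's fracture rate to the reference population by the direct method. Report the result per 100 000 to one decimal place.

Age-specific rates per 100 000 for the 2012 intake: 11.37, 25.64, 75.39, 253.11, 215.77.
Standard weights: 0.22, 0.10, 0.04, 0.41, 0.23.
Standardized rate: 0.2200×11.37 + 0.1000×25.64 + 0.0400×75.39 + 0.4100×253.11 + 0.2300×215.77 = 161.4838 per 100 000.

161.5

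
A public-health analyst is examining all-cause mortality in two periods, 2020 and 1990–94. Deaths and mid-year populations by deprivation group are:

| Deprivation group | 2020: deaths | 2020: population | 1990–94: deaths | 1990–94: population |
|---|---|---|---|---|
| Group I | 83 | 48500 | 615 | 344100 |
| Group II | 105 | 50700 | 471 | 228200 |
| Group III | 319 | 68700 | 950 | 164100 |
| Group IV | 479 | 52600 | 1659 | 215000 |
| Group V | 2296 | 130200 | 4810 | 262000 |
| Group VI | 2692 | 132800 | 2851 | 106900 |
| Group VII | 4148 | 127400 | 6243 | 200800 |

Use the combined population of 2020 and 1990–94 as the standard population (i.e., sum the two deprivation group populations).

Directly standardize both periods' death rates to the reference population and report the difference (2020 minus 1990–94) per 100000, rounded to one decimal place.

Deprivation-specific rates per 100000 for 2020: 171.13, 207.10, 464.34, 910.65, 1763.44, 2027.11, 3255.89.
For 1990–94: 178.73, 206.40, 578.92, 771.63, 1835.88, 2666.98, 3109.06.
Combined standard total = 2132000; weights = 0.1841, 0.1308, 0.1092, 0.1255, 0.1840, 0.1124, 0.1539.
2020: 0.1841×171.13 + 0.1308×207.10 + 0.1092×464.34 + 0.1255×910.65 + 0.1840×1763.44 + 0.1124×2027.11 + 0.1539×3255.89 = 1277.1275 per 100000.
1990–94: 0.1841×178.73 + 0.1308×206.40 + 0.1092×578.92 + 0.1255×771.63 + 0.1840×1835.88 + 0.1124×2666.98 + 0.1539×3109.06 = 1336.1597 per 100000.
Difference = 1277.1275 − 1336.1597 = -59.0322.

-59.0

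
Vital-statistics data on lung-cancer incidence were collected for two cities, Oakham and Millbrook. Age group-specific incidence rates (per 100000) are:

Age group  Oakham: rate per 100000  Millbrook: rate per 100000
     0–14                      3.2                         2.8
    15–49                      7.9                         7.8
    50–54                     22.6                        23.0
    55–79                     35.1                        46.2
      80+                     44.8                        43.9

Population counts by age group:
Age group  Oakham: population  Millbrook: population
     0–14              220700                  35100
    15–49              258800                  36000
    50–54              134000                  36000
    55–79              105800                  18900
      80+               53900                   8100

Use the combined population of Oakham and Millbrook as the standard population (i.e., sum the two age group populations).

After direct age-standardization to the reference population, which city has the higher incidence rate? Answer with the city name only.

Millbrook

Combined standard total = 907300; weights = 0.2819, 0.3249, 0.1874, 0.1374, 0.0683.
Oakham: 0.2819×3.2 + 0.3249×7.9 + 0.1874×22.6 + 0.1374×35.1 + 0.0683×44.8 = 15.5892 per 100000.
Millbrook: 0.2819×2.8 + 0.3249×7.8 + 0.1874×23.0 + 0.1374×46.2 + 0.0683×43.9 = 16.9829 per 100000.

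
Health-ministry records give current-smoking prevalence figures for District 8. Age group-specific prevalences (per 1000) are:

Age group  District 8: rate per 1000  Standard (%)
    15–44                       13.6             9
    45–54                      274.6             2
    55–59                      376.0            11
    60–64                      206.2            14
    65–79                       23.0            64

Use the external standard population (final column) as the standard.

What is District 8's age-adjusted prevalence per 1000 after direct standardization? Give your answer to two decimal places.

91.66

Standard weights: 0.09, 0.02, 0.11, 0.14, 0.64.
Standardized rate: 0.0900×13.6 + 0.0200×274.6 + 0.1100×376.0 + 0.1400×206.2 + 0.6400×23.0 = 91.6640 per 1000.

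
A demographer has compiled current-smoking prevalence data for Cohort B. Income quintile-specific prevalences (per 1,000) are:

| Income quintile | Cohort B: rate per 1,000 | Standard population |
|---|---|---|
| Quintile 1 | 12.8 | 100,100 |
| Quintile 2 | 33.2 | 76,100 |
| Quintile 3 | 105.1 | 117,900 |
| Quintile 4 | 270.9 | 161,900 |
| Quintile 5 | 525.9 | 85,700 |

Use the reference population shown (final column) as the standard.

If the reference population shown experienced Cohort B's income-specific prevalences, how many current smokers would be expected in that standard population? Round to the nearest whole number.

105127

Expected current smokers = Σ (standard pop × income-specific rate ÷ 1,000)
= 100,100×12.8/1,000 + 76,100×33.2/1,000 + 117,900×105.1/1,000 + 161,900×270.9/1,000 + 85,700×525.9/1,000
= 1281.28 + 2526.52 + 12391.29 + 43858.71 + 45069.63 = 105127.43.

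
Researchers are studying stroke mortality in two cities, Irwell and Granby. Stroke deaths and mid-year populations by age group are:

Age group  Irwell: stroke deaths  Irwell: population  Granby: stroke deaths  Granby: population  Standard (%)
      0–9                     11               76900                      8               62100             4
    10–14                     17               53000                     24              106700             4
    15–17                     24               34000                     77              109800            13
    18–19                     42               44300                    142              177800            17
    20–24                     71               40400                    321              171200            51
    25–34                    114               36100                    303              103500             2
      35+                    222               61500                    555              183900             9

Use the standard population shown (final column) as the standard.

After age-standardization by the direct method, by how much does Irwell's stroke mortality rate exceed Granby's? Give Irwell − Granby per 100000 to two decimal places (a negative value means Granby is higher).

Age-specific rates per 100000 for Irwell: 14.30, 32.08, 70.59, 94.81, 175.74, 315.79, 360.98.
For Granby: 12.88, 22.49, 70.13, 79.87, 187.50, 292.75, 301.79.
Standard weights: 0.04, 0.04, 0.13, 0.17, 0.51, 0.02, 0.09.
Irwell: 0.0400×14.30 + 0.0400×32.08 + 0.1300×70.59 + 0.1700×94.81 + 0.5100×175.74 + 0.0200×315.79 + 0.0900×360.98 = 155.5813 per 100000.
Granby: 0.0400×12.88 + 0.0400×22.49 + 0.1300×70.13 + 0.1700×79.87 + 0.5100×187.50 + 0.0200×292.75 + 0.0900×301.79 = 152.7502 per 100000.
Difference = 155.5813 − 152.7502 = 2.8311.

2.83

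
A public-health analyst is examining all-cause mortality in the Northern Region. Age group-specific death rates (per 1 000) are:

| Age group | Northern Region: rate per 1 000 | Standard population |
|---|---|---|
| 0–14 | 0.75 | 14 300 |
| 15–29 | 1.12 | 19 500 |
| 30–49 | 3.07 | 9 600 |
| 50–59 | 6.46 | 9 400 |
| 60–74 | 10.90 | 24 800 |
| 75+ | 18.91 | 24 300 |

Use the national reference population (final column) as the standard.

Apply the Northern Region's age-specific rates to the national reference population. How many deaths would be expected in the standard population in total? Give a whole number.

853

Expected deaths = Σ (standard pop × age-specific rate ÷ 1 000)
= 14 300×0.75/1 000 + 19 500×1.12/1 000 + 9 600×3.07/1 000 + 9 400×6.46/1 000 + 24 800×10.90/1 000 + 24 300×18.91/1 000
= 10.72 + 21.84 + 29.47 + 60.72 + 270.32 + 459.51 = 852.59.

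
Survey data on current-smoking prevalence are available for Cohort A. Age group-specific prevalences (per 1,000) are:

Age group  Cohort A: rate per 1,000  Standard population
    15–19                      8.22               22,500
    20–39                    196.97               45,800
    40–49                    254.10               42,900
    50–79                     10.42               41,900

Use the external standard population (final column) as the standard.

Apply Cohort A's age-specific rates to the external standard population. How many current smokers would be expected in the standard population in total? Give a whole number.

20544

Expected current smokers = Σ (standard pop × age-specific rate ÷ 1,000)
= 22,500×8.22/1,000 + 45,800×196.97/1,000 + 42,900×254.10/1,000 + 41,900×10.42/1,000
= 184.95 + 9021.23 + 10900.89 + 436.60 = 20543.66.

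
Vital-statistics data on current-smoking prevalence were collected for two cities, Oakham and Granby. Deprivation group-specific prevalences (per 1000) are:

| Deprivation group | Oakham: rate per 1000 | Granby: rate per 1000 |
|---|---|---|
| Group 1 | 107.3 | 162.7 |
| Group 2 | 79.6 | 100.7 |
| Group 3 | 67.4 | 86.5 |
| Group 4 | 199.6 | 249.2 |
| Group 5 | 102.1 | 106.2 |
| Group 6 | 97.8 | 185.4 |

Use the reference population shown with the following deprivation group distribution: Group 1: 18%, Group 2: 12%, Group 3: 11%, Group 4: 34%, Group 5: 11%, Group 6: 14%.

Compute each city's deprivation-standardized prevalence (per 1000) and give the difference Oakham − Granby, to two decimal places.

-44.18

Standard weights: 0.18, 0.12, 0.11, 0.34, 0.11, 0.14.
Oakham: 0.1800×107.3 + 0.1200×79.6 + 0.1100×67.4 + 0.3400×199.6 + 0.1100×102.1 + 0.1400×97.8 = 129.0670 per 1000.
Granby: 0.1800×162.7 + 0.1200×100.7 + 0.1100×86.5 + 0.3400×249.2 + 0.1100×106.2 + 0.1400×185.4 = 173.2510 per 1000.
Difference = 129.0670 − 173.2510 = -44.1840.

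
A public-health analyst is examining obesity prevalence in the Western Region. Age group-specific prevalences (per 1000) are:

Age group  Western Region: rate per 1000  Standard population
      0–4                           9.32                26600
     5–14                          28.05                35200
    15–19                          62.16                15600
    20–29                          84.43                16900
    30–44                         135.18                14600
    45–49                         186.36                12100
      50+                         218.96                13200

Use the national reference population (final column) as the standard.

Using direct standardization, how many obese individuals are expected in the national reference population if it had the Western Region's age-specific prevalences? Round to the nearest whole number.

Expected obese individuals = Σ (standard pop × age-specific rate ÷ 1000)
= 26600×9.32/1000 + 35200×28.05/1000 + 15600×62.16/1000 + 16900×84.43/1000 + 14600×135.18/1000 + 12100×186.36/1000 + 13200×218.96/1000
= 247.91 + 987.36 + 969.70 + 1426.87 + 1973.63 + 2254.96 + 2890.27 = 10750.69.

10751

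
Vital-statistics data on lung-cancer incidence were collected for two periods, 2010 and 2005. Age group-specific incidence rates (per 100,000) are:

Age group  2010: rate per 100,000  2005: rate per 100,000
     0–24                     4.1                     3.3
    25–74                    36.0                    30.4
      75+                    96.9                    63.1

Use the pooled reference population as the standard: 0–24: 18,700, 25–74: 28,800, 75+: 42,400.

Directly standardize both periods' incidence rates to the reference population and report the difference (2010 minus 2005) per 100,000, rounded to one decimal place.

Standard total = 89,900; weights = 0.2080, 0.3204, 0.4716.
2010: 0.2080×4.1 + 0.3204×36.0 + 0.4716×96.9 = 58.0871 per 100,000.
2005: 0.2080×3.3 + 0.3204×30.4 + 0.4716×63.1 = 40.1854 per 100,000.
Difference = 58.0871 − 40.1854 = 17.9017.

17.9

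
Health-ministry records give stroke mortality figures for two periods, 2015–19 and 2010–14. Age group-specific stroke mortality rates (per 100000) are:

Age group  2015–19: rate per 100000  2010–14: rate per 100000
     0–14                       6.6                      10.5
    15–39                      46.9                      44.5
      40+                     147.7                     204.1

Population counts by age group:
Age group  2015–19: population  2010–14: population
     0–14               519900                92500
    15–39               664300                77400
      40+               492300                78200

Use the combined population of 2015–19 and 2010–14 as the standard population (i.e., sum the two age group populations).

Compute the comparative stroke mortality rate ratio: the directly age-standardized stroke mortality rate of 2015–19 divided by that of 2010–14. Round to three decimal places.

0.790

Combined standard total = 1924600; weights = 0.3182, 0.3854, 0.2964.
2015–19: 0.3182×6.6 + 0.3854×46.9 + 0.2964×147.7 = 63.9564 per 100000.
2010–14: 0.3182×10.5 + 0.3854×44.5 + 0.2964×204.1 = 80.9908 per 100000.
Ratio = 63.9564 ÷ 80.9908 = 0.78967.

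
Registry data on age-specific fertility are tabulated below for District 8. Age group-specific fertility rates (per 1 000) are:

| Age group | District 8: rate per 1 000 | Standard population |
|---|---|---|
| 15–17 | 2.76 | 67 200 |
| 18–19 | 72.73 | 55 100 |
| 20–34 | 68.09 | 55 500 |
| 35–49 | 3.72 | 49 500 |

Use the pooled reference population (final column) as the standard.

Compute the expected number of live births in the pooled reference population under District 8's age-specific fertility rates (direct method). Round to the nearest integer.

8156

Expected live births = Σ (standard pop × age-specific rate ÷ 1 000)
= 67 200×2.76/1 000 + 55 100×72.73/1 000 + 55 500×68.09/1 000 + 49 500×3.72/1 000
= 185.47 + 4007.42 + 3778.99 + 184.14 = 8156.03.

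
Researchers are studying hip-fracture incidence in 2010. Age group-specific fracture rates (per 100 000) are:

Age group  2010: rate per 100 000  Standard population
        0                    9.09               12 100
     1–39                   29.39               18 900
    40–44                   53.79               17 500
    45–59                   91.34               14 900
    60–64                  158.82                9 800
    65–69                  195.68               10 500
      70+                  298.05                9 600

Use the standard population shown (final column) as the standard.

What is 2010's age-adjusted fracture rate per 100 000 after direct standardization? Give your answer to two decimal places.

Standard total = 93 300; weights = 0.1297, 0.2026, 0.1876, 0.1597, 0.1050, 0.1125, 0.1029.
Standardized rate: 0.1297×9.09 + 0.2026×29.39 + 0.1876×53.79 + 0.1597×91.34 + 0.1050×158.82 + 0.1125×195.68 + 0.1029×298.05 = 101.1801 per 100 000.

101.18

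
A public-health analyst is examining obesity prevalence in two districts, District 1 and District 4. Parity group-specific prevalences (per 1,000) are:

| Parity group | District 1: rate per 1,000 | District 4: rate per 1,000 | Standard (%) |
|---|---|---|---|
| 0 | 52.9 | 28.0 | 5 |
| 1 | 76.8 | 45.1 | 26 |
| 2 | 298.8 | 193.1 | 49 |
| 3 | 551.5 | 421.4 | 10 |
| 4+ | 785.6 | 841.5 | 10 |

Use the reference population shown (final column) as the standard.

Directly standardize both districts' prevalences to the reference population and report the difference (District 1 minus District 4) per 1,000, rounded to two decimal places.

Standard weights: 0.05, 0.26, 0.49, 0.10, 0.10.
District 1: 0.0500×52.9 + 0.2600×76.8 + 0.4900×298.8 + 0.1000×551.5 + 0.1000×785.6 = 302.7350 per 1,000.
District 4: 0.0500×28.0 + 0.2600×45.1 + 0.4900×193.1 + 0.1000×421.4 + 0.1000×841.5 = 234.0350 per 1,000.
Difference = 302.7350 − 234.0350 = 68.7000.

68.70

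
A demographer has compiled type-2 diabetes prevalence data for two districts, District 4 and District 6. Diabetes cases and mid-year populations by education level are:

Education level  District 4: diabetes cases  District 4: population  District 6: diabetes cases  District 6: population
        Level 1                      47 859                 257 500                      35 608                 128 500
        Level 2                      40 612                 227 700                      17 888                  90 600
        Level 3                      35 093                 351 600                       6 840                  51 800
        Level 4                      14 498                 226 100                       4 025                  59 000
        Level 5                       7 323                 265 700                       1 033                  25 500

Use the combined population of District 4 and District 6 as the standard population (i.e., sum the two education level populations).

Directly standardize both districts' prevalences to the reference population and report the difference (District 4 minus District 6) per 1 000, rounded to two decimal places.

Education-specific rates per 1 000 for District 4: 185.860, 178.357, 99.809, 64.122, 27.561.
For District 6: 277.105, 197.439, 132.046, 68.220, 40.510.
Combined standard total = 1 684 000; weights = 0.2292, 0.1890, 0.2395, 0.1693, 0.1729.
District 4: 0.2292×185.860 + 0.1890×178.357 + 0.2395×99.809 + 0.1693×64.122 + 0.1729×27.561 = 115.8452 per 1 000.
District 6: 0.2292×277.105 + 0.1890×197.439 + 0.2395×132.046 + 0.1693×68.220 + 0.1729×40.510 = 151.0220 per 1 000.
Difference = 115.8452 − 151.0220 = -35.1768.

-35.18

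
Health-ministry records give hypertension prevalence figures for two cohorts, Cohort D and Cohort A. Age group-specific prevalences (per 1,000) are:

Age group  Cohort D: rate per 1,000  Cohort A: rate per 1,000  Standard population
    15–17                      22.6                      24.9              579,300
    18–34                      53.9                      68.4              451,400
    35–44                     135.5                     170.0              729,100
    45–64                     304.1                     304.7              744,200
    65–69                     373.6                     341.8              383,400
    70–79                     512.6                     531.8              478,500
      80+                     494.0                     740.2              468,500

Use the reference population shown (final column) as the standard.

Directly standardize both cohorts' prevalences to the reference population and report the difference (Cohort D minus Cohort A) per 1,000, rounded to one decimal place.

-38.0

Standard total = 3,834,400; weights = 0.1511, 0.1177, 0.1901, 0.1941, 0.1000, 0.1248, 0.1222.
Cohort D: 0.1511×22.6 + 0.1177×53.9 + 0.1901×135.5 + 0.1941×304.1 + 0.1000×373.6 + 0.1248×512.6 + 0.1222×494.0 = 256.2287 per 1,000.
Cohort A: 0.1511×24.9 + 0.1177×68.4 + 0.1901×170.0 + 0.1941×304.7 + 0.1000×341.8 + 0.1248×531.8 + 0.1222×740.2 = 294.2576 per 1,000.
Difference = 256.2287 − 294.2576 = -38.0289.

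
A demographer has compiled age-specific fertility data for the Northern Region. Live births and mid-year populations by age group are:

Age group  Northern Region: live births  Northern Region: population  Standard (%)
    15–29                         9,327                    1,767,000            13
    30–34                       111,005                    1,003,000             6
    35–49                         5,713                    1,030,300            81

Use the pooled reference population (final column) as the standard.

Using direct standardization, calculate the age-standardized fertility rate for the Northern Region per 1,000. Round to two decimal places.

Age-specific rates per 1,000 for the Northern Region: 5.278, 110.673, 5.545.
Standard weights: 0.13, 0.06, 0.81.
Standardized rate: 0.1300×5.278 + 0.0600×110.673 + 0.8100×5.545 = 11.8180 per 1,000.

11.82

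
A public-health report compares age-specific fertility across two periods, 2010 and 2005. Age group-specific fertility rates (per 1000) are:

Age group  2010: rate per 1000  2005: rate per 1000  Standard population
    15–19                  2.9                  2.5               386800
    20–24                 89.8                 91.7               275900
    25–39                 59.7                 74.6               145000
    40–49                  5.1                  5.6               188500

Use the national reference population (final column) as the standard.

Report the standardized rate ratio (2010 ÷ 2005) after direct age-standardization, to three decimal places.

0.931

Standard total = 996200; weights = 0.3883, 0.2770, 0.1456, 0.1892.
2010: 0.3883×2.9 + 0.2770×89.8 + 0.1456×59.7 + 0.1892×5.1 = 35.6509 per 1000.
2005: 0.3883×2.5 + 0.2770×91.7 + 0.1456×74.6 + 0.1892×5.6 = 38.2851 per 1000.
Ratio = 35.6509 ÷ 38.2851 = 0.93119.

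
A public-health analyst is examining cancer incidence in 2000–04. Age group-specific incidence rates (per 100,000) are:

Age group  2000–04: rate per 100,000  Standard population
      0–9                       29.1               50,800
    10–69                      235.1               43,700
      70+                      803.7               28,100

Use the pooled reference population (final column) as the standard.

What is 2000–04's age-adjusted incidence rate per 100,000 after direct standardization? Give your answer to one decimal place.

Standard total = 122,600; weights = 0.4144, 0.3564, 0.2292.
Standardized rate: 0.4144×29.1 + 0.3564×235.1 + 0.2292×803.7 = 280.0662 per 100,000.

280.1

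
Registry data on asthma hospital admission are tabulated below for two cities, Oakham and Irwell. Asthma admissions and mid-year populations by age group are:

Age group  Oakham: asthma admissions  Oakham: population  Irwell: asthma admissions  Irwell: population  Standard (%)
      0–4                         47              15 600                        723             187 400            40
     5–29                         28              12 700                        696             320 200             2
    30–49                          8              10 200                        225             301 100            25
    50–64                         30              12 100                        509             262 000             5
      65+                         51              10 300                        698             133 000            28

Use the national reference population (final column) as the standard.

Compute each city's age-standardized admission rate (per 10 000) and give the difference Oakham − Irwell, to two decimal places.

Age-specific rates per 10 000 for Oakham: 30.13, 22.05, 7.84, 24.79, 49.51.
For Irwell: 38.58, 21.74, 7.47, 19.43, 52.48.
Standard weights: 0.40, 0.02, 0.25, 0.05, 0.28.
Oakham: 0.4000×30.13 + 0.0200×22.05 + 0.2500×7.84 + 0.0500×24.79 + 0.2800×49.51 = 29.5568 per 10 000.
Irwell: 0.4000×38.58 + 0.0200×21.74 + 0.2500×7.47 + 0.0500×19.43 + 0.2800×52.48 = 33.4012 per 10 000.
Difference = 29.5568 − 33.4012 = -3.8445.

-3.84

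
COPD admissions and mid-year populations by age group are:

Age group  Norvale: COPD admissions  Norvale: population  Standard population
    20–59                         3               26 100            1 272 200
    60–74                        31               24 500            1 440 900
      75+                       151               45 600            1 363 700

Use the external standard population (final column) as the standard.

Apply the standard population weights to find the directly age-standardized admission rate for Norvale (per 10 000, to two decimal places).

15.91

Age-specific rates per 10 000 for Norvale: 1.15, 12.65, 33.11.
Standard total = 4 076 800; weights = 0.3121, 0.3534, 0.3345.
Standardized rate: 0.3121×1.15 + 0.3534×12.65 + 0.3345×33.11 = 15.9075 per 10 000.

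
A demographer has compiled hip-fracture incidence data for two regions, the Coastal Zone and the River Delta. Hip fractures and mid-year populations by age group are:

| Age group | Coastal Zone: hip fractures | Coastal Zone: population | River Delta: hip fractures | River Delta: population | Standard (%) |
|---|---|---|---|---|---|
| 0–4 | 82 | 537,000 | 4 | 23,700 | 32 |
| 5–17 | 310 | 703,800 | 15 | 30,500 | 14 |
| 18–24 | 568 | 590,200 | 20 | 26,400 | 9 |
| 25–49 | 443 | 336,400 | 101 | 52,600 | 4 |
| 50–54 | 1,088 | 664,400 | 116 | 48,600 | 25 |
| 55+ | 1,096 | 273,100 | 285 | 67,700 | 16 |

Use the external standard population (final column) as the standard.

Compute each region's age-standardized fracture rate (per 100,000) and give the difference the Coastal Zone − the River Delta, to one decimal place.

-23.7

Age-specific rates per 100,000 for the Coastal Zone: 15.27, 44.05, 96.24, 131.69, 163.76, 401.32.
For the River Delta: 16.88, 49.18, 75.76, 192.02, 238.68, 420.97.
Standard weights: 0.32, 0.14, 0.09, 0.04, 0.25, 0.16.
The Coastal Zone: 0.3200×15.27 + 0.1400×44.05 + 0.0900×96.24 + 0.0400×131.69 + 0.2500×163.76 + 0.1600×401.32 = 130.1320 per 100,000.
The River Delta: 0.3200×16.88 + 0.1400×49.18 + 0.0900×75.76 + 0.0400×192.02 + 0.2500×238.68 + 0.1600×420.97 = 153.8116 per 100,000.
Difference = 130.1320 − 153.8116 = -23.6796.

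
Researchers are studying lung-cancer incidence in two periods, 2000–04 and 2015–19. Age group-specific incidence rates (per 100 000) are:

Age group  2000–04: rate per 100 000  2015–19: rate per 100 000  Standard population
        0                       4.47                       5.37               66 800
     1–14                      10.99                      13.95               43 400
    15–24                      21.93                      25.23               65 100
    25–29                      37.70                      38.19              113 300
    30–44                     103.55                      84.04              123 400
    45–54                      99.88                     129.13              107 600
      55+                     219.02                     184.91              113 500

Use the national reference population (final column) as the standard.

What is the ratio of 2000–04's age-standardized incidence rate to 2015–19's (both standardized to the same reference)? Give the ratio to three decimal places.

Standard total = 633 100; weights = 0.1055, 0.0686, 0.1028, 0.1790, 0.1949, 0.1700, 0.1793.
2000–04: 0.1055×4.47 + 0.0686×10.99 + 0.1028×21.93 + 0.1790×37.70 + 0.1949×103.55 + 0.1700×99.88 + 0.1793×219.02 = 86.6507 per 100 000.
2015–19: 0.1055×5.37 + 0.0686×13.95 + 0.1028×25.23 + 0.1790×38.19 + 0.1949×84.04 + 0.1700×129.13 + 0.1793×184.91 = 82.4289 per 100 000.
Ratio = 86.6507 ÷ 82.4289 = 1.05122.

1.051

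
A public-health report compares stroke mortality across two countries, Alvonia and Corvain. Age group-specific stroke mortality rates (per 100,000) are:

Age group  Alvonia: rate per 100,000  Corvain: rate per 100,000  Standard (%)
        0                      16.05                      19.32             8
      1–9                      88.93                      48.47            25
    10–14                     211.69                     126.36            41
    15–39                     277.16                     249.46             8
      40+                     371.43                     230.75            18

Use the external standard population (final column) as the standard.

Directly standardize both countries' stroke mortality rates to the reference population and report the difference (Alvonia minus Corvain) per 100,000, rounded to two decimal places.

72.38

Standard weights: 0.08, 0.25, 0.41, 0.08, 0.18.
Alvonia: 0.0800×16.05 + 0.2500×88.93 + 0.4100×211.69 + 0.0800×277.16 + 0.1800×371.43 = 199.3396 per 100,000.
Corvain: 0.0800×19.32 + 0.2500×48.47 + 0.4100×126.36 + 0.0800×249.46 + 0.1800×230.75 = 126.9625 per 100,000.
Difference = 199.3396 − 126.9625 = 72.3771.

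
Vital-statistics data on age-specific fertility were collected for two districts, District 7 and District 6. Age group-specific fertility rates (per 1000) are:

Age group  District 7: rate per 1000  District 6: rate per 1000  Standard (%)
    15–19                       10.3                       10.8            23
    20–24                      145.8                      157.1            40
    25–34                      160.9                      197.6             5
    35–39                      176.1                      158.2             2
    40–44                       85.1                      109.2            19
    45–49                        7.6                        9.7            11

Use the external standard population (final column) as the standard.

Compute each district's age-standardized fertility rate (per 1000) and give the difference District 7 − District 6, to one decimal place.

Standard weights: 0.23, 0.40, 0.05, 0.02, 0.19, 0.11.
District 7: 0.2300×10.3 + 0.4000×145.8 + 0.0500×160.9 + 0.0200×176.1 + 0.1900×85.1 + 0.1100×7.6 = 89.2610 per 1000.
District 6: 0.2300×10.8 + 0.4000×157.1 + 0.0500×197.6 + 0.0200×158.2 + 0.1900×109.2 + 0.1100×9.7 = 100.1830 per 1000.
Difference = 89.2610 − 100.1830 = -10.9220.

-10.9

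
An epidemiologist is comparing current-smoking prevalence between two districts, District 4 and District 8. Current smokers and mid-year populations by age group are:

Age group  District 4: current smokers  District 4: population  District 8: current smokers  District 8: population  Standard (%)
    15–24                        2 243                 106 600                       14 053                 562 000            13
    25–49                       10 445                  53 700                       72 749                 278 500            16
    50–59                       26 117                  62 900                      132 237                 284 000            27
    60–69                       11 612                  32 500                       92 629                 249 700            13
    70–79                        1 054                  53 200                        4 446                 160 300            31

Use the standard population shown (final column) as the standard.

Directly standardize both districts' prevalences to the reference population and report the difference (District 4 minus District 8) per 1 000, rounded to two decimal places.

-29.03

Age-specific rates per 1 000 for District 4: 21.041, 194.507, 415.215, 357.292, 19.812.
For District 8: 25.005, 261.217, 465.623, 370.961, 27.735.
Standard weights: 0.13, 0.16, 0.27, 0.13, 0.31.
District 4: 0.1300×21.041 + 0.1600×194.507 + 0.2700×415.215 + 0.1300×357.292 + 0.3100×19.812 = 198.5541 per 1 000.
District 8: 0.1300×25.005 + 0.1600×261.217 + 0.2700×465.623 + 0.1300×370.961 + 0.3100×27.735 = 227.5867 per 1 000.
Difference = 198.5541 − 227.5867 = -29.0326.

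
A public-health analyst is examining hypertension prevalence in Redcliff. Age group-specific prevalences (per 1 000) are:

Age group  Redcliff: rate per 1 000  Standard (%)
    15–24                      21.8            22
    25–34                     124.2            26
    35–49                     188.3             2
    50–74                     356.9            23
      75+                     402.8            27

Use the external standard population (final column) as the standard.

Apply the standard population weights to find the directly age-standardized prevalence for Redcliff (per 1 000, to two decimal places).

Standard weights: 0.22, 0.26, 0.02, 0.23, 0.27.
Standardized rate: 0.2200×21.8 + 0.2600×124.2 + 0.0200×188.3 + 0.2300×356.9 + 0.2700×402.8 = 231.6970 per 1 000.

231.70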